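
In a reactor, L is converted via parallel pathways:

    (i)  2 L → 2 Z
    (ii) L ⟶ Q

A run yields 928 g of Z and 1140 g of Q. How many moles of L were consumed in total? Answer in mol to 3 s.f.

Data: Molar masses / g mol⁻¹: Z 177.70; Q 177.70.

11.6 mol

n(Z) = 928 / 177.70 = 5.222 mol
n(Q) = 1140 / 177.70 = 6.415 mol
n(L) via (i) = (2/2)×5.222 = 5.222 mol
n(L) via (ii) = (1/1)×6.415 = 6.415 mol
total n(L) = 5.222 + 6.415 = 11.64 mol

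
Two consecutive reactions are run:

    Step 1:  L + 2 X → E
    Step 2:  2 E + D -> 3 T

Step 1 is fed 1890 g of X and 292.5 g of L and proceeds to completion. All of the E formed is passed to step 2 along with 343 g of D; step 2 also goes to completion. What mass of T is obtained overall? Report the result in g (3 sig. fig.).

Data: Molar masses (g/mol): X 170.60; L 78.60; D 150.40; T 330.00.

Step 1:
n(X) = 1890 / 170.60 = 11.08 mol
n(L) = 292.5 / 78.60 = 3.721 mol
n/ν → X: 5.540, L: 3.721; L is limiting.
n(E) produced = (1/1) × 3.721 = 3.721 mol
Step 2:
n(E) available = 3.721 mol
n(D) = 343.0 / 150.40 = 2.281 mol
n/ν → E: 1.861, D: 2.281; E is limiting.
n(T) = (3/2) × 3.721 = 5.582 mol
mass = 5.582 × 330.00 = 1842 g

1840 g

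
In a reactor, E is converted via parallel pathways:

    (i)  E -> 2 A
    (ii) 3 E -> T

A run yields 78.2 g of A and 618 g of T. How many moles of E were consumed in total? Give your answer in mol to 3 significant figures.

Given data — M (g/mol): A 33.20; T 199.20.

10.5 mol

n(A) = 78.2 / 33.20 = 2.355 mol
n(T) = 618 / 199.20 = 3.102 mol
n(E) via (i) = (1/2)×2.355 = 1.178 mol
n(E) via (ii) = (3/1)×3.102 = 9.306 mol
total n(E) = 1.178 + 9.306 = 10.48 mol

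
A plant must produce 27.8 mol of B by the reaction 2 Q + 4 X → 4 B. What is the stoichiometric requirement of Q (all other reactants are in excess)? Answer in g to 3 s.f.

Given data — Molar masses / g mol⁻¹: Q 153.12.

n(B) = 27.80 mol
n(Q) = (2/4) × 27.80 = 13.90 mol
mass = 13.90 × 153.12 = 2128 g

2130 g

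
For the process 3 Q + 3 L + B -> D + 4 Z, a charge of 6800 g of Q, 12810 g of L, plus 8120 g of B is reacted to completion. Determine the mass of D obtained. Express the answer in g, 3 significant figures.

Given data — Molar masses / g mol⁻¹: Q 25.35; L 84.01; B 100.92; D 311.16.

n(Q) = 6800 / 25.35 = 268.2 mol
n(L) = 12810 / 84.01 = 152.5 mol
n(B) = 8120 / 100.92 = 80.46 mol
n/ν for Q = 268.2/3 = 89.40
n/ν for L = 152.5/3 = 50.83
n/ν for B = 80.46/1 = 80.46
Smallest n/ν is L → limiting reagent.
n(D) = (1/3) × 152.5 = 50.83 mol
mass = 50.83 × 311.16 = 15820 g

15800 g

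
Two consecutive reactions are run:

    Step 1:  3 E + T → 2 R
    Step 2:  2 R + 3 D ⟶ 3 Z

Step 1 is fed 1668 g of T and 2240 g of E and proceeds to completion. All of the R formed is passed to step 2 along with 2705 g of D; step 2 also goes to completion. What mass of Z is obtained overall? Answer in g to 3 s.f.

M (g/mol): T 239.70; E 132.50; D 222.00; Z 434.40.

5290 g

Step 1:
n(T) = 1668 / 239.70 = 6.959 mol
n(E) = 2240 / 132.50 = 16.91 mol
n/ν for T = 6.959/1 = 6.959
n/ν for E = 16.91/3 = 5.637
Smallest n/ν is E → limiting reagent.
n(R) produced = (2/3) × 16.91 = 11.27 mol
Step 2:
n(R) available = 11.27 mol
n(D) = 2705 / 222.00 = 12.18 mol
n/ν for R = 11.27/2 = 5.635
n/ν for D = 12.18/3 = 4.060
Smallest n/ν is D → limiting reagent.
n(Z) = (3/3) × 12.18 = 12.18 mol
mass = 12.18 × 434.40 = 5291 g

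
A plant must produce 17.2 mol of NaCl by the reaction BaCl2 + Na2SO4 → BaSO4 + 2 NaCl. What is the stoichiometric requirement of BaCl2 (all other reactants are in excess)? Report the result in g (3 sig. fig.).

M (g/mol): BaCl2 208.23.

n(NaCl) = 17.20 mol
n(BaCl2) = (1/2) × 17.20 = 8.600 mol
mass = 8.600 × 208.23 = 1791 g

1790 g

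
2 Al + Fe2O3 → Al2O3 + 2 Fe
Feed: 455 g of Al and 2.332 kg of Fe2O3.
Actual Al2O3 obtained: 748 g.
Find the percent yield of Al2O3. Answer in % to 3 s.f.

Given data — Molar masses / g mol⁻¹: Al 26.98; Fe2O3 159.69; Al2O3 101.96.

n(Al) = 455.0 / 26.98 = 16.86 mol
n(Fe2O3) = 2.332×1000 / 159.69 = 14.60 mol
n/ν → Al: 8.430, Fe2O3: 14.60; Al is limiting.
theoretical n(Al2O3) = (1/2) × 16.86 = 8.430 mol → 859.5 g
% yield = 748 / 859.5 × 100 = 87.03 %

87.0 %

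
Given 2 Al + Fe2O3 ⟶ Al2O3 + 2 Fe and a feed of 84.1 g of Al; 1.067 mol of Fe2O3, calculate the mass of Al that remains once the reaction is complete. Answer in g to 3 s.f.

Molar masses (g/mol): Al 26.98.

n(Al) = 84.10 / 26.98 = 3.117 mol
n(Fe2O3) = 1.067 mol
n/ν for Al = 3.117/2 = 1.559
n/ν for Fe2O3 = 1.067/1 = 1.067
Smallest n/ν is Fe2O3 → limiting reagent.
Al consumed = (2/1) × 1.067 = 2.134 mol
Al remaining = 3.117 − 2.134 = 0.9830 mol
mass = 0.9830 × 26.98 = 26.52 g

26.5 g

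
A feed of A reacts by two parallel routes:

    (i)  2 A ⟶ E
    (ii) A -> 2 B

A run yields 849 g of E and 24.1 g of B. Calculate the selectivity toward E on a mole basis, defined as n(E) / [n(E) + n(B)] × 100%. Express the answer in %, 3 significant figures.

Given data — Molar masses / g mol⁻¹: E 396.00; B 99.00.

89.8 %

n(E) = 849 / 396.00 = 2.144 mol
n(B) = 24.1 / 99.00 = 0.2434 mol
selectivity = 2.144/(2.144+0.2434) × 100 = 89.80 %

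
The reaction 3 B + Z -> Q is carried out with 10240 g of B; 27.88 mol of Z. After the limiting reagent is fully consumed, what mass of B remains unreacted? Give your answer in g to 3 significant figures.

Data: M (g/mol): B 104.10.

n(B) = 10240 / 104.10 = 98.37 mol
n(Z) = 27.88 mol
n/ν for B = 98.37/3 = 32.79
n/ν for Z = 27.88/1 = 27.88
Smallest n/ν is Z → limiting reagent.
B consumed = (3/1) × 27.88 = 83.64 mol
B remaining = 98.37 − 83.64 = 14.73 mol
mass = 14.73 × 104.10 = 1533 g

1530 g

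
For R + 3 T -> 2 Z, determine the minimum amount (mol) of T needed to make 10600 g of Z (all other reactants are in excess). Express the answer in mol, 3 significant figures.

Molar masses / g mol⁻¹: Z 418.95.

n(Z) = 10600 / 418.95 = 25.30 mol
n(T) = (3/2) × 25.30 = 37.95 mol

38.0 mol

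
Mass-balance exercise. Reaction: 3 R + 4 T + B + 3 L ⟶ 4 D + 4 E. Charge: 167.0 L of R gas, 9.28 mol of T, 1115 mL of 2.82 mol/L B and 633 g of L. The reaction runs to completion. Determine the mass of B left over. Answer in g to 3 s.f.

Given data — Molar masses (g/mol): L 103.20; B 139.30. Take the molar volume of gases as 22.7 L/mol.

n(R) = 167.0 / 22.7 = 7.357 mol
n(T) = 9.280 mol
n(B) = 2.82 × 1115/1000 = 3.144 mol
n(L) = 633.0 / 103.20 = 6.134 mol
n/ν for R = 7.357/3 = 2.452
n/ν for T = 9.280/4 = 2.320
n/ν for B = 3.144/1 = 3.144
n/ν for L = 6.134/3 = 2.045
Smallest n/ν is L → limiting reagent.
B consumed = (1/3) × 6.134 = 2.045 mol
B remaining = 3.144 − 2.045 = 1.099 mol
mass = 1.099 × 139.30 = 153.1 g

153 g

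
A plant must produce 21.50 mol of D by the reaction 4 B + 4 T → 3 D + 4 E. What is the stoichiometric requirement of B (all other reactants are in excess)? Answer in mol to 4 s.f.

n(D) = 21.50 mol
n(B) = (4/3) × 21.50 = 28.67 mol

28.67 mol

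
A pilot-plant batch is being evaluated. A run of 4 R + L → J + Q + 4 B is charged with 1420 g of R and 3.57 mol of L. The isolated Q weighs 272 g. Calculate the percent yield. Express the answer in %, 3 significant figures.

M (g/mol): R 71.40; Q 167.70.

n(R) = 1420 / 71.40 = 19.89 mol
n(L) = 3.570 mol
n/ν → R: 4.973, L: 3.570; L is limiting.
theoretical n(Q) = (1/1) × 3.570 = 3.570 mol → 598.7 g
% yield = 272 / 598.7 × 100 = 45.43 %

45.4 %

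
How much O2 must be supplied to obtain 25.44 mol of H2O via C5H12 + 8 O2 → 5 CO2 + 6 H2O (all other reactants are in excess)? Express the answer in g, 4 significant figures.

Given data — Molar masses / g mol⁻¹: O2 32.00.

1085 g

n(H2O) = 25.44 mol
n(O2) = (8/6) × 25.44 = 33.92 mol
mass = 33.92 × 32.00 = 1085 g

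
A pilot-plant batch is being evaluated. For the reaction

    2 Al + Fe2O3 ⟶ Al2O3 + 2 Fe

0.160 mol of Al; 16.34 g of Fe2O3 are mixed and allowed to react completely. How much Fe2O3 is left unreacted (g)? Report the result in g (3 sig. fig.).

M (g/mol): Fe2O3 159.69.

n(Al) = 0.1600 mol
n(Fe2O3) = 16.34 / 159.69 = 0.1023 mol
n/ν → Al: 0.08000, Fe2O3: 0.1023; Al is limiting.
Fe2O3 consumed = (1/2) × 0.1600 = 0.08000 mol
Fe2O3 remaining = 0.1023 − 0.08000 = 0.02230 mol
mass = 0.02230 × 159.69 = 3.561 g

3.56 g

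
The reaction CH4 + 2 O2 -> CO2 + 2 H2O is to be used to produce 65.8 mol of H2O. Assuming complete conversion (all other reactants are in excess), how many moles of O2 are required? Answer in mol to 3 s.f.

65.8 mol

n(H2O) = 65.80 mol
n(O2) = (2/2) × 65.80 = 65.80 mol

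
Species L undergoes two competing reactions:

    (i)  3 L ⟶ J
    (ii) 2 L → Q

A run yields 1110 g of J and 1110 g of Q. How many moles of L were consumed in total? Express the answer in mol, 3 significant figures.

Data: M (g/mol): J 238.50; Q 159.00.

27.9 mol

n(J) = 1110 / 238.50 = 4.654 mol
n(Q) = 1110 / 159.00 = 6.981 mol
n(L) via (i) = (3/1)×4.654 = 13.96 mol
n(L) via (ii) = (2/1)×6.981 = 13.96 mol
total n(L) = 13.96 + 13.96 = 27.92 mol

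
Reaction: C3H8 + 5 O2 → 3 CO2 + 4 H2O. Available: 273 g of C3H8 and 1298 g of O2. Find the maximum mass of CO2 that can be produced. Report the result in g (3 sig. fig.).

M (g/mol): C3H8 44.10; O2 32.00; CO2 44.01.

n(C3H8) = 273.0 / 44.10 = 6.190 mol
n(O2) = 1298 / 32.00 = 40.56 mol
n/ν for C3H8 = 6.190/1 = 6.190
n/ν for O2 = 40.56/5 = 8.112
Smallest n/ν is C3H8 → limiting reagent.
n(CO2) = (3/1) × 6.190 = 18.57 mol
mass = 18.57 × 44.01 = 817.3 g

817 g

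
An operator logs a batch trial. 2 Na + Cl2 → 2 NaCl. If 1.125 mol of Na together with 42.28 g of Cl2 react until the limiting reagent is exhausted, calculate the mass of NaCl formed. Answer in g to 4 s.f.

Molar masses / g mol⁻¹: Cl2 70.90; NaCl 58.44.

n(Na) = 1.125 mol
n(Cl2) = 42.28 / 70.90 = 0.5963 mol
n/ν for Na = 1.125/2 = 0.5625
n/ν for Cl2 = 0.5963/1 = 0.5963
Smallest n/ν is Na → limiting reagent.
n(NaCl) = (2/2) × 1.125 = 1.125 mol
mass = 1.125 × 58.44 = 65.75 g

65.75 g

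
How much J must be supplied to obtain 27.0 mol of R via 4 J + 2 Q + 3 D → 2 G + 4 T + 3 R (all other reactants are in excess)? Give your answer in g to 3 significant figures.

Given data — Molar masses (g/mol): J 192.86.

6940 g

n(R) = 27.00 mol
n(J) = (4/3) × 27.00 = 36.00 mol
mass = 36.00 × 192.86 = 6943 g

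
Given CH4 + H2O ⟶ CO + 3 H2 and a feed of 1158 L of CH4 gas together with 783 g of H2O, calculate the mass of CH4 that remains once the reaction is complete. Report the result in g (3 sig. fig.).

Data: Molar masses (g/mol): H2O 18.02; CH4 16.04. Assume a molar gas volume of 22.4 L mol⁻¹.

n(CH4) = 1158 / 22.4 = 51.70 mol
n(H2O) = 783.0 / 18.02 = 43.45 mol
n/ν → CH4: 51.70, H2O: 43.45; H2O is limiting.
CH4 consumed = (1/1) × 43.45 = 43.45 mol
CH4 remaining = 51.70 − 43.45 = 8.250 mol
mass = 8.250 × 16.04 = 132.3 g

132 g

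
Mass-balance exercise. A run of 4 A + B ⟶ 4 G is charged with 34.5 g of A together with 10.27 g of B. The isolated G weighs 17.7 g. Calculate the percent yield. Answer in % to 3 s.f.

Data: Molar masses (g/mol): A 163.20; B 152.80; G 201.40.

n(A) = 34.50 / 163.20 = 0.2114 mol
n(B) = 10.27 / 152.80 = 0.06721 mol
n/ν for A = 0.2114/4 = 0.05285
n/ν for B = 0.06721/1 = 0.06721
Smallest n/ν is A → limiting reagent.
theoretical n(G) = (4/4) × 0.2114 = 0.2114 mol → 42.58 g
% yield = 17.7 / 42.58 × 100 = 41.57 %

41.6 %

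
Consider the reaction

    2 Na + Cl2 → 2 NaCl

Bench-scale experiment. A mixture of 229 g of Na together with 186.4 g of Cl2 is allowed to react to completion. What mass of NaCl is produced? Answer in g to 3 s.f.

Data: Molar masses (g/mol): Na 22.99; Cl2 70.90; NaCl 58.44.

n(Na) = 229.0 / 22.99 = 9.961 mol
n(Cl2) = 186.4 / 70.90 = 2.629 mol
n/ν for Na = 9.961/2 = 4.981
n/ν for Cl2 = 2.629/1 = 2.629
Smallest n/ν is Cl2 → limiting reagent.
n(NaCl) = (2/1) × 2.629 = 5.258 mol
mass = 5.258 × 58.44 = 307.3 g

307 g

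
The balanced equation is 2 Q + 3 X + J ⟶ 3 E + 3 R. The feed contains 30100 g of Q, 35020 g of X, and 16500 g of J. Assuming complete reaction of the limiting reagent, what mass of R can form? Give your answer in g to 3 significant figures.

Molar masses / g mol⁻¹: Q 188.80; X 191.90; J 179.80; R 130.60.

n(Q) = 30100 / 188.80 = 159.4 mol
n(X) = 35020 / 191.90 = 182.5 mol
n(J) = 16500 / 179.80 = 91.77 mol
n/ν → Q: 79.70, X: 60.83, J: 91.77; X is limiting.
n(R) = (3/3) × 182.5 = 182.5 mol
mass = 182.5 × 130.60 = 23830 g

23800 g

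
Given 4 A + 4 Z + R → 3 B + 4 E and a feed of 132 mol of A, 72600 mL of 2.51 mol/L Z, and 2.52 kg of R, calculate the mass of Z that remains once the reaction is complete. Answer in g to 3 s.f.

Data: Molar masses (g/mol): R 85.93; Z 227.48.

n(A) = 132.0 mol
n(Z) = 2.51 × 72600/1000 = 182.2 mol
n(R) = 2.520×1000 / 85.93 = 29.33 mol
n/ν for A = 132.0/4 = 33.00
n/ν for Z = 182.2/4 = 45.55
n/ν for R = 29.33/1 = 29.33
Smallest n/ν is R → limiting reagent.
Z consumed = (4/1) × 29.33 = 117.3 mol
Z remaining = 182.2 − 117.3 = 64.90 mol
mass = 64.90 × 227.48 = 14760 g

14800 g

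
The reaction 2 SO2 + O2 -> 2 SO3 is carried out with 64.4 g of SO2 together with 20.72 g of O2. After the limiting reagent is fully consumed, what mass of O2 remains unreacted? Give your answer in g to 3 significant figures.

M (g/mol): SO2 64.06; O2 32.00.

4.64 g

n(SO2) = 64.40 / 64.06 = 1.005 mol
n(O2) = 20.72 / 32.00 = 0.6475 mol
n/ν → SO2: 0.5025, O2: 0.6475; SO2 is limiting.
O2 consumed = (1/2) × 1.005 = 0.5025 mol
O2 remaining = 0.6475 − 0.5025 = 0.1450 mol
mass = 0.1450 × 32.00 = 4.640 g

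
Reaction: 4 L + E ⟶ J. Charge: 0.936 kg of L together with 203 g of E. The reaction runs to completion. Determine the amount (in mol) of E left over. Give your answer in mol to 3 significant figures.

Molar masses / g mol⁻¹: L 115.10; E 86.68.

0.309 mol

n(L) = 0.9360×1000 / 115.10 = 8.132 mol
n(E) = 203.0 / 86.68 = 2.342 mol
n/ν → L: 2.033, E: 2.342; L is limiting.
E consumed = (1/4) × 8.132 = 2.033 mol
E remaining = 2.342 − 2.033 = 0.3090 mol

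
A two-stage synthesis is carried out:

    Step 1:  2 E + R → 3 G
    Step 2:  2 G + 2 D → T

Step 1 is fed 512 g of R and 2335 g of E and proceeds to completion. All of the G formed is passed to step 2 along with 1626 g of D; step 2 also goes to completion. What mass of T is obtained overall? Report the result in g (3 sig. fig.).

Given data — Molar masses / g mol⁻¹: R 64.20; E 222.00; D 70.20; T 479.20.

Step 1:
n(R) = 512.0 / 64.20 = 7.975 mol
n(E) = 2335 / 222.00 = 10.52 mol
n/ν for R = 7.975/1 = 7.975
n/ν for E = 10.52/2 = 5.260
Smallest n/ν is E → limiting reagent.
n(G) produced = (3/2) × 10.52 = 15.78 mol
Step 2:
n(G) available = 15.78 mol
n(D) = 1626 / 70.20 = 23.16 mol
n/ν for G = 15.78/2 = 7.890
n/ν for D = 23.16/2 = 11.58
Smallest n/ν is G → limiting reagent.
n(T) = (1/2) × 15.78 = 7.890 mol
mass = 7.890 × 479.20 = 3781 g

3780 g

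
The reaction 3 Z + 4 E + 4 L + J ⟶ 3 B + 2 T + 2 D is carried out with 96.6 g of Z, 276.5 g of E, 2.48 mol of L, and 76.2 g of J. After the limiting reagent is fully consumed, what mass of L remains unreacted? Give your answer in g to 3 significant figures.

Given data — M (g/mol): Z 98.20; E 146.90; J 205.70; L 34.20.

40.0 g

n(Z) = 96.60 / 98.20 = 0.9837 mol
n(E) = 276.5 / 146.90 = 1.882 mol
n(L) = 2.480 mol
n(J) = 76.20 / 205.70 = 0.3704 mol
n/ν for Z = 0.9837/3 = 0.3279
n/ν for E = 1.882/4 = 0.4705
n/ν for L = 2.480/4 = 0.6200
n/ν for J = 0.3704/1 = 0.3704
Smallest n/ν is Z → limiting reagent.
L consumed = (4/3) × 0.9837 = 1.312 mol
L remaining = 2.480 − 1.312 = 1.168 mol
mass = 1.168 × 34.20 = 39.95 g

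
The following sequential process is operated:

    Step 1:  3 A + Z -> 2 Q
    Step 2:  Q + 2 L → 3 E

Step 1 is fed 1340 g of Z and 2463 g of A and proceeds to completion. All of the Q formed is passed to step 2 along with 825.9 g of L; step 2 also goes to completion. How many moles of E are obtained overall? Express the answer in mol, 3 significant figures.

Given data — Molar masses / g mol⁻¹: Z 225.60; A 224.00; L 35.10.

Step 1:
n(Z) = 1340 / 225.60 = 5.940 mol
n(A) = 2463 / 224.00 = 11.00 mol
n/ν for Z = 5.940/1 = 5.940
n/ν for A = 11.00/3 = 3.667
Smallest n/ν is A → limiting reagent.
n(Q) produced = (2/3) × 11.00 = 7.333 mol
Step 2:
n(Q) available = 7.333 mol
n(L) = 825.9 / 35.10 = 23.53 mol
n/ν for Q = 7.333/1 = 7.333
n/ν for L = 23.53/2 = 11.77
Smallest n/ν is Q → limiting reagent.
n(E) = (3/1) × 7.333 = 22.00 mol

22.0 mol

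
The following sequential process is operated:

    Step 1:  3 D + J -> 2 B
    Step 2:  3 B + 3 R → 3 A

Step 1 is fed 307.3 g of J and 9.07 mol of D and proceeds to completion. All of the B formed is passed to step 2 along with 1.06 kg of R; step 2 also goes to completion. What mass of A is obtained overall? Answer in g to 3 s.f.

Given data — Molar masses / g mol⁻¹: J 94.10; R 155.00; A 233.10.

Step 1:
n(J) = 307.3 / 94.10 = 3.266 mol
n(D) = 9.070 mol
n/ν for J = 3.266/1 = 3.266
n/ν for D = 9.070/3 = 3.023
Smallest n/ν is D → limiting reagent.
n(B) produced = (2/3) × 9.070 = 6.047 mol
Step 2:
n(B) available = 6.047 mol
n(R) = 1.060×1000 / 155.00 = 6.839 mol
n/ν for B = 6.047/3 = 2.016
n/ν for R = 6.839/3 = 2.280
Smallest n/ν is B → limiting reagent.
n(A) = (3/3) × 6.047 = 6.047 mol
mass = 6.047 × 233.10 = 1410 g

1410 g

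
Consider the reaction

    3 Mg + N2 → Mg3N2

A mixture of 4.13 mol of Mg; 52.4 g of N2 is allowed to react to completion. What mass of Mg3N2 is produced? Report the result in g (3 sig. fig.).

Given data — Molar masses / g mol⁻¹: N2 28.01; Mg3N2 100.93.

n(Mg) = 4.130 mol
n(N2) = 52.40 / 28.01 = 1.871 mol
n/ν for Mg = 4.130/3 = 1.377
n/ν for N2 = 1.871/1 = 1.871
Smallest n/ν is Mg → limiting reagent.
n(Mg3N2) = (1/3) × 4.130 = 1.377 mol
mass = 1.377 × 100.93 = 139.0 g

139 g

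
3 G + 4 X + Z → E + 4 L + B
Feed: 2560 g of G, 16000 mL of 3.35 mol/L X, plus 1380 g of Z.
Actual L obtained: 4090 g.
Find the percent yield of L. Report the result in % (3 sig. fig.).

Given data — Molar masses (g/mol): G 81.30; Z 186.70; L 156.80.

88.2 %

n(G) = 2560 / 81.30 = 31.49 mol
n(X) = 3.35 × 16000/1000 = 53.60 mol
n(Z) = 1380 / 186.70 = 7.392 mol
n/ν for G = 31.49/3 = 10.50
n/ν for X = 53.60/4 = 13.40
n/ν for Z = 7.392/1 = 7.392
Smallest n/ν is Z → limiting reagent.
theoretical n(L) = (4/1) × 7.392 = 29.57 mol → 4637 g
% yield = 4090 / 4637 × 100 = 88.20 %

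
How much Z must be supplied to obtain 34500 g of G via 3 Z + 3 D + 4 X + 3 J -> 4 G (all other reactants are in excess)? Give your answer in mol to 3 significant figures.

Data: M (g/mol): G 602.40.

43.0 mol

n(G) = 34500 / 602.40 = 57.27 mol
n(Z) = (3/4) × 57.27 = 42.95 mol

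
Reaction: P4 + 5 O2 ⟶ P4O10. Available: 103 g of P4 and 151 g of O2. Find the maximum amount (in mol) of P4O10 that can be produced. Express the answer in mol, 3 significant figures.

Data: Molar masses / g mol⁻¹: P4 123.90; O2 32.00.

n(P4) = 103.0 / 123.90 = 0.8313 mol
n(O2) = 151.0 / 32.00 = 4.719 mol
n/ν for P4 = 0.8313/1 = 0.8313
n/ν for O2 = 4.719/5 = 0.9438
Smallest n/ν is P4 → limiting reagent.
n(P4O10) = (1/1) × 0.8313 = 0.8313 mol

0.831 mol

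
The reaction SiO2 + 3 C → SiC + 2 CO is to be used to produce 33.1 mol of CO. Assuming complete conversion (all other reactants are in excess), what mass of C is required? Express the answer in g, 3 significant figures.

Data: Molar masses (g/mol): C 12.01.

n(CO) = 33.10 mol
n(C) = (3/2) × 33.10 = 49.65 mol
mass = 49.65 × 12.01 = 596.3 g

596 g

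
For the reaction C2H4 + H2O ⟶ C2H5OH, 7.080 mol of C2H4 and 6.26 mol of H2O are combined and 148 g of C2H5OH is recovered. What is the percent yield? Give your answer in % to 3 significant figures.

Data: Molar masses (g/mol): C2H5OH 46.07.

51.3 %

n(C2H4) = 7.080 mol
n(H2O) = 6.260 mol
n/ν → C2H4: 7.080, H2O: 6.260; H2O is limiting.
theoretical n(C2H5OH) = (1/1) × 6.260 = 6.260 mol → 288.4 g
% yield = 148 / 288.4 × 100 = 51.32 %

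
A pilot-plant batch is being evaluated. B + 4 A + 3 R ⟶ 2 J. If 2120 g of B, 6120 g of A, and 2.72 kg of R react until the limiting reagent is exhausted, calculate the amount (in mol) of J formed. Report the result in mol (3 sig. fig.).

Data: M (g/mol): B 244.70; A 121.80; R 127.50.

14.2 mol

n(B) = 2120 / 244.70 = 8.664 mol
n(A) = 6120 / 121.80 = 50.25 mol
n(R) = 2.720×1000 / 127.50 = 21.33 mol
n/ν → B: 8.664, A: 12.56, R: 7.110; R is limiting.
n(J) = (2/3) × 21.33 = 14.22 mol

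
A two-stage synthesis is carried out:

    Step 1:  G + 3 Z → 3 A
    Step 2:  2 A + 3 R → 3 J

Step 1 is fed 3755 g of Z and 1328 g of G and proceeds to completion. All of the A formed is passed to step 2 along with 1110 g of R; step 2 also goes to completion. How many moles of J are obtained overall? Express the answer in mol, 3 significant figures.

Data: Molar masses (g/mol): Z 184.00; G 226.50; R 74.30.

Step 1:
n(Z) = 3755 / 184.00 = 20.41 mol
n(G) = 1328 / 226.50 = 5.863 mol
n/ν → Z: 6.803, G: 5.863; G is limiting.
n(A) produced = (3/1) × 5.863 = 17.59 mol
Step 2:
n(A) available = 17.59 mol
n(R) = 1110 / 74.30 = 14.94 mol
n/ν → A: 8.795, R: 4.980; R is limiting.
n(J) = (3/3) × 14.94 = 14.94 mol

14.9 mol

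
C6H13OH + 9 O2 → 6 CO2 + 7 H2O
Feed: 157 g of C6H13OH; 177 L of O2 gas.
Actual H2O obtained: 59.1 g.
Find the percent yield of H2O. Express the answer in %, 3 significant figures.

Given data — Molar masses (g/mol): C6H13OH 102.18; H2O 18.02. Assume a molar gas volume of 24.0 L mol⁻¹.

n(C6H13OH) = 157.0 / 102.18 = 1.537 mol
n(O2) = 177.0 / 24.0 = 7.375 mol
n/ν for C6H13OH = 1.537/1 = 1.537
n/ν for O2 = 7.375/9 = 0.8194
Smallest n/ν is O2 → limiting reagent.
theoretical n(H2O) = (7/9) × 7.375 = 5.736 mol → 103.4 g
% yield = 59.1 / 103.4 × 100 = 57.16 %

57.2 %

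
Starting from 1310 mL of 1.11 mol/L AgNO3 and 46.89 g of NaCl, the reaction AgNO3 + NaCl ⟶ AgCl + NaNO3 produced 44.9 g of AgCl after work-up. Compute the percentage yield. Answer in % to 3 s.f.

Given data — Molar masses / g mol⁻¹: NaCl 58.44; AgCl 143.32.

n(AgNO3) = 1.11 × 1310/1000 = 1.454 mol
n(NaCl) = 46.89 / 58.44 = 0.8024 mol
n/ν for AgNO3 = 1.454/1 = 1.454
n/ν for NaCl = 0.8024/1 = 0.8024
Smallest n/ν is NaCl → limiting reagent.
theoretical n(AgCl) = (1/1) × 0.8024 = 0.8024 mol → 115.0 g
% yield = 44.9 / 115.0 × 100 = 39.04 %

39.0 %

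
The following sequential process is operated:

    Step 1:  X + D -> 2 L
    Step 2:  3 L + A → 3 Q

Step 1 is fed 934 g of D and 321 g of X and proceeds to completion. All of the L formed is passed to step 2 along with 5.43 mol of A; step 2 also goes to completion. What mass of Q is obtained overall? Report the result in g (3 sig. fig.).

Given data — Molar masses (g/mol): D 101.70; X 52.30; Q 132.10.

Step 1:
n(D) = 934.0 / 101.70 = 9.184 mol
n(X) = 321.0 / 52.30 = 6.138 mol
n/ν → D: 9.184, X: 6.138; X is limiting.
n(L) produced = (2/1) × 6.138 = 12.28 mol
Step 2:
n(L) available = 12.28 mol
n(A) = 5.430 mol
n/ν → L: 4.093, A: 5.430; L is limiting.
n(Q) = (3/3) × 12.28 = 12.28 mol
mass = 12.28 × 132.10 = 1622 g

1620 g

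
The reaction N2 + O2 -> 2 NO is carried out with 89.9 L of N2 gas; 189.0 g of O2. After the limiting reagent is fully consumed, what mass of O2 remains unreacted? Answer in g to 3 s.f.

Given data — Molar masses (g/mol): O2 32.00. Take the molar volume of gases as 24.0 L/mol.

69.1 g

n(N2) = 89.90 / 24.0 = 3.746 mol
n(O2) = 189.0 / 32.00 = 5.906 mol
n/ν for N2 = 3.746/1 = 3.746
n/ν for O2 = 5.906/1 = 5.906
Smallest n/ν is N2 → limiting reagent.
O2 consumed = (1/1) × 3.746 = 3.746 mol
O2 remaining = 5.906 − 3.746 = 2.160 mol
mass = 2.160 × 32.00 = 69.12 g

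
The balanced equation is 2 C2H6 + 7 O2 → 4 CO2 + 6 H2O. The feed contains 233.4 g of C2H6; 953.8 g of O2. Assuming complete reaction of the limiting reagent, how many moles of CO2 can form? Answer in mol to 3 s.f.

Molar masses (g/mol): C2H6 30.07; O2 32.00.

15.5 mol

n(C2H6) = 233.4 / 30.07 = 7.762 mol
n(O2) = 953.8 / 32.00 = 29.81 mol
n/ν for C2H6 = 7.762/2 = 3.881
n/ν for O2 = 29.81/7 = 4.259
Smallest n/ν is C2H6 → limiting reagent.
n(CO2) = (4/2) × 7.762 = 15.52 mol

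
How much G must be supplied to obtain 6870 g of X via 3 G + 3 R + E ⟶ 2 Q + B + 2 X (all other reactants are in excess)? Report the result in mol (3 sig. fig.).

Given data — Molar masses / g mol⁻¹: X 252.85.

40.8 mol

n(X) = 6870 / 252.85 = 27.17 mol
n(G) = (3/2) × 27.17 = 40.76 mol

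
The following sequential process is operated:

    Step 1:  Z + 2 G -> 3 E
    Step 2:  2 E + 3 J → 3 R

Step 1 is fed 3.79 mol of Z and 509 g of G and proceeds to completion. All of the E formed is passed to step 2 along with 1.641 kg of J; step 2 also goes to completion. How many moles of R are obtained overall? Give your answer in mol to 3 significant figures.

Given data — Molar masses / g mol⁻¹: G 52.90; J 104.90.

15.6 mol

Step 1:
n(Z) = 3.790 mol
n(G) = 509.0 / 52.90 = 9.622 mol
n/ν for Z = 3.790/1 = 3.790
n/ν for G = 9.622/2 = 4.811
Smallest n/ν is Z → limiting reagent.
n(E) produced = (3/1) × 3.790 = 11.37 mol
Step 2:
n(E) available = 11.37 mol
n(J) = 1.641×1000 / 104.90 = 15.64 mol
n/ν for E = 11.37/2 = 5.685
n/ν for J = 15.64/3 = 5.213
Smallest n/ν is J → limiting reagent.
n(R) = (3/3) × 15.64 = 15.64 mol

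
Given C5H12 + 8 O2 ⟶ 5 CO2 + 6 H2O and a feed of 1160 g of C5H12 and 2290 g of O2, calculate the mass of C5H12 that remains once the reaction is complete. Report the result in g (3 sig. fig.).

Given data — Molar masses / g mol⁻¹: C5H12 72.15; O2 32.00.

n(C5H12) = 1160 / 72.15 = 16.08 mol
n(O2) = 2290 / 32.00 = 71.56 mol
n/ν for C5H12 = 16.08/1 = 16.08
n/ν for O2 = 71.56/8 = 8.945
Smallest n/ν is O2 → limiting reagent.
C5H12 consumed = (1/8) × 71.56 = 8.945 mol
C5H12 remaining = 16.08 − 8.945 = 7.135 mol
mass = 7.135 × 72.15 = 514.8 g

515 g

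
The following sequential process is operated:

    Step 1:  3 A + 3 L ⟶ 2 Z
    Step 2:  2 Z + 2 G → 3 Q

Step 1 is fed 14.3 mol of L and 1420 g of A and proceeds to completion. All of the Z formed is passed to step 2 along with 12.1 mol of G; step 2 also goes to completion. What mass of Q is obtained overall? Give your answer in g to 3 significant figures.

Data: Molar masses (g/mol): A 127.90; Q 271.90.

Step 1:
n(L) = 14.30 mol
n(A) = 1420 / 127.90 = 11.10 mol
n/ν for L = 14.30/3 = 4.767
n/ν for A = 11.10/3 = 3.700
Smallest n/ν is A → limiting reagent.
n(Z) produced = (2/3) × 11.10 = 7.400 mol
Step 2:
n(Z) available = 7.400 mol
n(G) = 12.10 mol
n/ν for Z = 7.400/2 = 3.700
n/ν for G = 12.10/2 = 6.050
Smallest n/ν is Z → limiting reagent.
n(Q) = (3/2) × 7.400 = 11.10 mol
mass = 11.10 × 271.90 = 3018 g

3020 g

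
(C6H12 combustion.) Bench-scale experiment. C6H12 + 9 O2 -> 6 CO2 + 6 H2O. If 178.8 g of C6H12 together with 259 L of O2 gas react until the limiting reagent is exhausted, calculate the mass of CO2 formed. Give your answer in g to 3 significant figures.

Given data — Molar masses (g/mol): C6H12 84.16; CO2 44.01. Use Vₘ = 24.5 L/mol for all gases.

310 g

n(C6H12) = 178.8 / 84.16 = 2.125 mol
n(O2) = 259.0 / 24.5 = 10.57 mol
n/ν → C6H12: 2.125, O2: 1.174; O2 is limiting.
n(CO2) = (6/9) × 10.57 = 7.047 mol
mass = 7.047 × 44.01 = 310.1 g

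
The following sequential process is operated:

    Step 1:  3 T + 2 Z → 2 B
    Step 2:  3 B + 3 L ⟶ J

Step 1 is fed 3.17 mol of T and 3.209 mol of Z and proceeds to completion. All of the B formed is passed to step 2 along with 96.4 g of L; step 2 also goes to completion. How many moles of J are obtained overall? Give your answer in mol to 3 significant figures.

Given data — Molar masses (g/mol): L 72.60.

Step 1:
n(T) = 3.170 mol
n(Z) = 3.209 mol
n/ν → T: 1.057, Z: 1.605; T is limiting.
n(B) produced = (2/3) × 3.170 = 2.113 mol
Step 2:
n(B) available = 2.113 mol
n(L) = 96.40 / 72.60 = 1.328 mol
n/ν → B: 0.7043, L: 0.4427; L is limiting.
n(J) = (1/3) × 1.328 = 0.4427 mol

0.443 mol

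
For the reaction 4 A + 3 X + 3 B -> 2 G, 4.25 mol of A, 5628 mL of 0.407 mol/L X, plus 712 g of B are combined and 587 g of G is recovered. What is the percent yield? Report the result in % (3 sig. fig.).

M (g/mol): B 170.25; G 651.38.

59.0 %

n(A) = 4.250 mol
n(X) = 0.407 × 5628/1000 = 2.291 mol
n(B) = 712.0 / 170.25 = 4.182 mol
n/ν → A: 1.063, X: 0.7637, B: 1.394; X is limiting.
theoretical n(G) = (2/3) × 2.291 = 1.527 mol → 994.7 g
% yield = 587 / 994.7 × 100 = 59.01 %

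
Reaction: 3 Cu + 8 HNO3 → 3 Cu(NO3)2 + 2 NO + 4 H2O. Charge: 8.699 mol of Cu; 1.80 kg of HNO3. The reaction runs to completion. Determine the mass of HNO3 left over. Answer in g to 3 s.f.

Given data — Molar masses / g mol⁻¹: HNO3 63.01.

338 g

n(Cu) = 8.699 mol
n(HNO3) = 1.800×1000 / 63.01 = 28.57 mol
n/ν → Cu: 2.900, HNO3: 3.571; Cu is limiting.
HNO3 consumed = (8/3) × 8.699 = 23.20 mol
HNO3 remaining = 28.57 − 23.20 = 5.370 mol
mass = 5.370 × 63.01 = 338.4 g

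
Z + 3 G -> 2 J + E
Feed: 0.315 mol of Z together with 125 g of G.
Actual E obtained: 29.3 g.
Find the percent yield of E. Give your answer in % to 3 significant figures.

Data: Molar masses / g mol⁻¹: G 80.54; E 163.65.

56.8 %

n(Z) = 0.3150 mol
n(G) = 125.0 / 80.54 = 1.552 mol
n/ν for Z = 0.3150/1 = 0.3150
n/ν for G = 1.552/3 = 0.5173
Smallest n/ν is Z → limiting reagent.
theoretical n(E) = (1/1) × 0.3150 = 0.3150 mol → 51.55 g
% yield = 29.3 / 51.55 × 100 = 56.84 %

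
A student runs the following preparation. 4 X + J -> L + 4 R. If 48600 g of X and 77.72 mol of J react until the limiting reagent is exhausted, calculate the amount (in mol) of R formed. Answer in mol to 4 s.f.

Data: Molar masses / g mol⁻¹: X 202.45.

n(X) = 48600 / 202.45 = 240.1 mol
n(J) = 77.72 mol
n/ν → X: 60.03, J: 77.72; X is limiting.
n(R) = (4/4) × 240.1 = 240.1 mol

240.1 mol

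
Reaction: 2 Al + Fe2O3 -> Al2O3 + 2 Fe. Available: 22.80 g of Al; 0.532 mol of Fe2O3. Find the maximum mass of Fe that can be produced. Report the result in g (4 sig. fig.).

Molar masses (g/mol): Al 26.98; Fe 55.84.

47.19 g

n(Al) = 22.80 / 26.98 = 0.8451 mol
n(Fe2O3) = 0.5320 mol
n/ν → Al: 0.4226, Fe2O3: 0.5320; Al is limiting.
n(Fe) = (2/2) × 0.8451 = 0.8451 mol
mass = 0.8451 × 55.84 = 47.19 g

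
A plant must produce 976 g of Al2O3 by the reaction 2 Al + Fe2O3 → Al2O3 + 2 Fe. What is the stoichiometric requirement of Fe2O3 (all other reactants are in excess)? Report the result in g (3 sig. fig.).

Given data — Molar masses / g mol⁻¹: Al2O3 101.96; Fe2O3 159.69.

n(Al2O3) = 976 / 101.96 = 9.572 mol
n(Fe2O3) = (1/1) × 9.572 = 9.572 mol
mass = 9.572 × 159.69 = 1529 g

1530 g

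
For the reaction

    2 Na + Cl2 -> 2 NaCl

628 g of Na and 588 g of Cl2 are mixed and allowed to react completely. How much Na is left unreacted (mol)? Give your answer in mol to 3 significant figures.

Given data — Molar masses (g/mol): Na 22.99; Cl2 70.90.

10.7 mol

n(Na) = 628.0 / 22.99 = 27.32 mol
n(Cl2) = 588.0 / 70.90 = 8.293 mol
n/ν for Na = 27.32/2 = 13.66
n/ν for Cl2 = 8.293/1 = 8.293
Smallest n/ν is Cl2 → limiting reagent.
Na consumed = (2/1) × 8.293 = 16.59 mol
Na remaining = 27.32 − 16.59 = 10.73 mol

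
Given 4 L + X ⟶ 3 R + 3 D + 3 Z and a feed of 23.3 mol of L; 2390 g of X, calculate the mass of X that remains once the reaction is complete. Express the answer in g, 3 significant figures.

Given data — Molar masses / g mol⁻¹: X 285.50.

727 g

n(L) = 23.30 mol
n(X) = 2390 / 285.50 = 8.371 mol
n/ν for L = 23.30/4 = 5.825
n/ν for X = 8.371/1 = 8.371
Smallest n/ν is L → limiting reagent.
X consumed = (1/4) × 23.30 = 5.825 mol
X remaining = 8.371 − 5.825 = 2.546 mol
mass = 2.546 × 285.50 = 726.9 g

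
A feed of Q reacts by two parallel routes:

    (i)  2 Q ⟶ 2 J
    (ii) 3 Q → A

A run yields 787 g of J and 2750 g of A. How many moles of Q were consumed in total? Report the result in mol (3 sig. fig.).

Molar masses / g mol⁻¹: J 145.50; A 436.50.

n(J) = 787 / 145.50 = 5.409 mol
n(A) = 2750 / 436.50 = 6.300 mol
n(Q) via (i) = (2/2)×5.409 = 5.409 mol
n(Q) via (ii) = (3/1)×6.300 = 18.90 mol
total n(Q) = 5.409 + 18.90 = 24.31 mol

24.3 mol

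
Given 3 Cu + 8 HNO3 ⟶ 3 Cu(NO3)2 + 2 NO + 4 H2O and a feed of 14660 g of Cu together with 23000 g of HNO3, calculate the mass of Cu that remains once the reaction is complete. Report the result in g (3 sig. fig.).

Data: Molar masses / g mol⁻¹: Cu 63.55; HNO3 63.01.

5960 g

n(Cu) = 14660 / 63.55 = 230.7 mol
n(HNO3) = 23000 / 63.01 = 365.0 mol
n/ν for Cu = 230.7/3 = 76.90
n/ν for HNO3 = 365.0/8 = 45.63
Smallest n/ν is HNO3 → limiting reagent.
Cu consumed = (3/8) × 365.0 = 136.9 mol
Cu remaining = 230.7 − 136.9 = 93.80 mol
mass = 93.80 × 63.55 = 5961 g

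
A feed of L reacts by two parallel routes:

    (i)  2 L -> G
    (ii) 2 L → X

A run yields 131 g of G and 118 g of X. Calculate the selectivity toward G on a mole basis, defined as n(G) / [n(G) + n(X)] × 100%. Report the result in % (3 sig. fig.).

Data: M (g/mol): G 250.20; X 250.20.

52.6 %

n(G) = 131 / 250.20 = 0.5236 mol
n(X) = 118 / 250.20 = 0.4716 mol
selectivity = 0.5236/(0.5236+0.4716) × 100 = 52.61 %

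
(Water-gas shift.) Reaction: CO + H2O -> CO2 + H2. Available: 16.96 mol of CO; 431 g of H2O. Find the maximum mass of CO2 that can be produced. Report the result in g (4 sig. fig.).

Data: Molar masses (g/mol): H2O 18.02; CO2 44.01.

n(CO) = 16.96 mol
n(H2O) = 431.0 / 18.02 = 23.92 mol
n/ν for CO = 16.96/1 = 16.96
n/ν for H2O = 23.92/1 = 23.92
Smallest n/ν is CO → limiting reagent.
n(CO2) = (1/1) × 16.96 = 16.96 mol
mass = 16.96 × 44.01 = 746.4 g

746.4 g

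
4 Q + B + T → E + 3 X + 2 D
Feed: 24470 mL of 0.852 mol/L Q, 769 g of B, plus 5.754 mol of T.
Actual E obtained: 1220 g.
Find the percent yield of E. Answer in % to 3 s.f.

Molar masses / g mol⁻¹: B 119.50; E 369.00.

n(Q) = 0.852 × 24470/1000 = 20.85 mol
n(B) = 769.0 / 119.50 = 6.435 mol
n(T) = 5.754 mol
n/ν for Q = 20.85/4 = 5.213
n/ν for B = 6.435/1 = 6.435
n/ν for T = 5.754/1 = 5.754
Smallest n/ν is Q → limiting reagent.
theoretical n(E) = (1/4) × 20.85 = 5.213 mol → 1924 g
% yield = 1220 / 1924 × 100 = 63.41 %

63.4 %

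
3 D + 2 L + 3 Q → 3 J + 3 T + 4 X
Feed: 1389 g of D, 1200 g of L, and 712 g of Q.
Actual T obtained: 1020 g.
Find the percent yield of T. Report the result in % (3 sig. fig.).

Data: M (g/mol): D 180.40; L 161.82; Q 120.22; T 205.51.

83.8 %

n(D) = 1389 / 180.40 = 7.700 mol
n(L) = 1200 / 161.82 = 7.416 mol
n(Q) = 712.0 / 120.22 = 5.922 mol
n/ν → D: 2.567, L: 3.708, Q: 1.974; Q is limiting.
theoretical n(T) = (3/3) × 5.922 = 5.922 mol → 1217 g
% yield = 1020 / 1217 × 100 = 83.81 %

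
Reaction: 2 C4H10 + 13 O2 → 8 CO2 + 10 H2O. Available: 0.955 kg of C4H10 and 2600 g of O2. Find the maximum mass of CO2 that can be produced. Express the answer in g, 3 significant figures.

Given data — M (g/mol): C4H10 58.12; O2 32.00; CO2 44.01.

2200 g

n(C4H10) = 0.9550×1000 / 58.12 = 16.43 mol
n(O2) = 2600 / 32.00 = 81.25 mol
n/ν → C4H10: 8.215, O2: 6.250; O2 is limiting.
n(CO2) = (8/13) × 81.25 = 50.00 mol
mass = 50.00 × 44.01 = 2201 g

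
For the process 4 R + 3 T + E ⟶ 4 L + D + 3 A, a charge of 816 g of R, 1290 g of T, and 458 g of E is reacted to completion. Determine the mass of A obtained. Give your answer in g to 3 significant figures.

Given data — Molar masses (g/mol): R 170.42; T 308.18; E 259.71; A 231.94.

n(R) = 816.0 / 170.42 = 4.788 mol
n(T) = 1290 / 308.18 = 4.186 mol
n(E) = 458.0 / 259.71 = 1.764 mol
n/ν for R = 4.788/4 = 1.197
n/ν for T = 4.186/3 = 1.395
n/ν for E = 1.764/1 = 1.764
Smallest n/ν is R → limiting reagent.
n(A) = (3/4) × 4.788 = 3.591 mol
mass = 3.591 × 231.94 = 832.9 g

833 g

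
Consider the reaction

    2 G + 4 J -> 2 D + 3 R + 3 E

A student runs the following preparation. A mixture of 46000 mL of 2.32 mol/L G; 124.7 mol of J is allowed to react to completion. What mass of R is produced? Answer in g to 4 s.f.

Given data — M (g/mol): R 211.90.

19820 g

n(G) = 2.32 × 46000/1000 = 106.7 mol
n(J) = 124.7 mol
n/ν for G = 106.7/2 = 53.35
n/ν for J = 124.7/4 = 31.18
Smallest n/ν is J → limiting reagent.
n(R) = (3/4) × 124.7 = 93.53 mol
mass = 93.53 × 211.90 = 19820 g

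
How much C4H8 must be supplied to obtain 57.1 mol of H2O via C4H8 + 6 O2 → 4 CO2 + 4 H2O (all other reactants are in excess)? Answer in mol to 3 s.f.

n(H2O) = 57.10 mol
n(C4H8) = (1/4) × 57.10 = 14.28 mol

14.3 mol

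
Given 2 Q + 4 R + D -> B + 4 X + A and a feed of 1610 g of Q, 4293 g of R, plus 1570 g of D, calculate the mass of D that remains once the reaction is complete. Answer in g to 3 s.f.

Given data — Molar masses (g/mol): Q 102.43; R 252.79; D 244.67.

531 g

n(Q) = 1610 / 102.43 = 15.72 mol
n(R) = 4293 / 252.79 = 16.98 mol
n(D) = 1570 / 244.67 = 6.417 mol
n/ν for Q = 15.72/2 = 7.860
n/ν for R = 16.98/4 = 4.245
n/ν for D = 6.417/1 = 6.417
Smallest n/ν is R → limiting reagent.
D consumed = (1/4) × 16.98 = 4.245 mol
D remaining = 6.417 − 4.245 = 2.172 mol
mass = 2.172 × 244.67 = 531.4 g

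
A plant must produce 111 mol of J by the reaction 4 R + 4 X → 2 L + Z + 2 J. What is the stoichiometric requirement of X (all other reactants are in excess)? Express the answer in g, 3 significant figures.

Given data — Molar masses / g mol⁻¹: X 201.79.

n(J) = 111.0 mol
n(X) = (4/2) × 111.0 = 222.0 mol
mass = 222.0 × 201.79 = 44800 g

44800 g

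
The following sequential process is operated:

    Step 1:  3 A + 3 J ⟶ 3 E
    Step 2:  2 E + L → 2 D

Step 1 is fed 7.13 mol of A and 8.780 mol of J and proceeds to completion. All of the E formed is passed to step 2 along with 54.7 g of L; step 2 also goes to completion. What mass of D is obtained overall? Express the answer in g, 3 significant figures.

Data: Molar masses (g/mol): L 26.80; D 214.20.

Step 1:
n(A) = 7.130 mol
n(J) = 8.780 mol
n/ν for A = 7.130/3 = 2.377
n/ν for J = 8.780/3 = 2.927
Smallest n/ν is A → limiting reagent.
n(E) produced = (3/3) × 7.130 = 7.130 mol
Step 2:
n(E) available = 7.130 mol
n(L) = 54.70 / 26.80 = 2.041 mol
n/ν for E = 7.130/2 = 3.565
n/ν for L = 2.041/1 = 2.041
Smallest n/ν is L → limiting reagent.
n(D) = (2/1) × 2.041 = 4.082 mol
mass = 4.082 × 214.20 = 874.4 g

874 g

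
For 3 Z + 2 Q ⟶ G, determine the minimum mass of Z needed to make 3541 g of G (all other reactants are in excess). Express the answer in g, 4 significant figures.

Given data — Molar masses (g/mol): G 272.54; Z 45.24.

n(G) = 3541 / 272.54 = 12.99 mol
n(Z) = (3/1) × 12.99 = 38.97 mol
mass = 38.97 × 45.24 = 1763 g

1763 g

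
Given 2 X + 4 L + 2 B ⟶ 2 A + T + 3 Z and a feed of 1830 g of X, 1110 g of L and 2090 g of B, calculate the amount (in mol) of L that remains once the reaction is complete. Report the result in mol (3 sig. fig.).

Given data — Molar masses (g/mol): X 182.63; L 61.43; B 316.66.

4.87 mol

n(X) = 1830 / 182.63 = 10.02 mol
n(L) = 1110 / 61.43 = 18.07 mol
n(B) = 2090 / 316.66 = 6.600 mol
n/ν for X = 10.02/2 = 5.010
n/ν for L = 18.07/4 = 4.518
n/ν for B = 6.600/2 = 3.300
Smallest n/ν is B → limiting reagent.
L consumed = (4/2) × 6.600 = 13.20 mol
L remaining = 18.07 − 13.20 = 4.870 mol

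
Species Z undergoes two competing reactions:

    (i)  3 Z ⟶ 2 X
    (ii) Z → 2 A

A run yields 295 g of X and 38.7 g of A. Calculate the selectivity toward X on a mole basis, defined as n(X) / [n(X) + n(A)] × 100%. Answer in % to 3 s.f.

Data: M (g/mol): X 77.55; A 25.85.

71.8 %

n(X) = 295 / 77.55 = 3.804 mol
n(A) = 38.7 / 25.85 = 1.497 mol
selectivity = 3.804/(3.804+1.497) × 100 = 71.76 %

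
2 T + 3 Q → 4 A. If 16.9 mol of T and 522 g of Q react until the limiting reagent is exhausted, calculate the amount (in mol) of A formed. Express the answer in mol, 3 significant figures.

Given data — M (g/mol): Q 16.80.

33.8 mol

n(T) = 16.90 mol
n(Q) = 522.0 / 16.80 = 31.07 mol
n/ν → T: 8.450, Q: 10.36; T is limiting.
n(A) = (4/2) × 16.90 = 33.80 mol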